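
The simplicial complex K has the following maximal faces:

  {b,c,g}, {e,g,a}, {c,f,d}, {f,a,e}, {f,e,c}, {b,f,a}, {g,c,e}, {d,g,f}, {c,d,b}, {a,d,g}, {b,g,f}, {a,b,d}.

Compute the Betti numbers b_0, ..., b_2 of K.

Fix the vertex order a < b < c < d < e < f < g and write every simplex with vertices in increasing order. Then dim K = 2 and the simplices of K are:

  0-simplices (7): a, b, c, d, e, f, g
  1-simplices (18): ab, ad, ae, af, ag, bc, bd, bf, bg, cd, ce, cf, cg, df, dg, ef, eg, fg
  2-simplices (12): abd, abf, adg, aef, aeg, bcd, bcg, bfg, cdf, cef, ceg, dfg

giving chain groups C_0 ≅ Z^7, C_1 ≅ Z^18, C_2 ≅ Z^12.

The boundary map ∂_1: C_1 → C_0 maps an edge to its endpoints' difference, ∂[p,q] = q − p. For instance
  ∂eg = g − e.
As a 7×18 matrix over Z this has rank 6, with invariant factors (1,1,1,1,1,1).

The boundary map ∂_2: C_2 → C_1 sends each 2-simplex [p,q,r] to [q,r] − [p,r] + [p,q]. For instance
  ∂abf = bf − af + ab,
  ∂aef = ef − af + ae.
This gives a 18×12 integer matrix of rank 12; reducing to Smith normal form yields diagonal entries (1,1,1,1,1,1,1,1,1,1,1,2).

From H_k ≅ ker(∂_k) / im(∂_{k+1}) we obtain:

  H_0: rank C_0 − rank ∂_1 = 7 − 6 = 1, and the invariant factors of ∂_1 are all 1, so H_0 = Z.
  H_1: rank ker ∂_1 − rank ∂_2 = (18 − 6) − 12 = 0, and ∂_2 has invariant factor 2 > 1, so H_1 = Z_2.
  H_2: rank ker ∂_2 − rank ∂_3 = (12 − 12) − 0 = 0, and there is no ∂_3, so H_2 = 0.

(K is a triangulation of the real projective plane RP^2.)

Hence the Betti numbers are b_0 = 1, b_1 = 0, b_2 = 0.

b_0 = 1, b_1 = 0, b_2 = 0.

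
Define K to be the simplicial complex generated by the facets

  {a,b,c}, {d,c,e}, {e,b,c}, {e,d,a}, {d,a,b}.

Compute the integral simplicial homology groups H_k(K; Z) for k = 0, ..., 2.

Take the total order a < b < c < d < e on the vertex set. Then K (dimension 2) consists of the simplices:

  0-simplices (5): a, b, c, d, e
  1-simplices (10): ab, ac, ad, ae, bc, bd, be, cd, ce, de
  2-simplices (5): abc, abd, ade, bce, cde

giving chain groups C_0 ≅ Z^5, C_1 ≅ Z^10, C_2 ≅ Z^5.

Boundary ∂_1: C_1 → C_0 sends each edge [p,q] (with p < q) to q − p. For instance
  ∂ce = e − c.
This gives a 5×10 integer matrix of rank 4; reducing to Smith normal form yields diagonal entries (1,1,1,1).

The boundary map ∂_2: C_2 → C_1 maps a triangle to the signed sum of its edges. For instance
  ∂ade = de − ae + ad,
  ∂cde = de − ce + cd.
This gives a 10×5 integer matrix of rank 5; reducing to Smith normal form yields diagonal entries (1,1,1,1,1).

Now H_k = ker ∂_k / im ∂_{k+1}, so:

  H_0: rank C_0 − rank ∂_1 = 5 − 4 = 1, and the invariant factors of ∂_1 are all 1, so H_0 ≅ Z.
  H_1: rank ker ∂_1 − rank ∂_2 = (10 − 4) − 5 = 1, and the invariant factors of ∂_2 are all 1, so H_1 ≅ Z.
  H_2: rank ker ∂_2 − rank ∂_3 = (5 − 5) − 0 = 0, and there is no ∂_3, so H_2 ≅ 0.

As a check, the Euler characteristic is 5 − 10 + 5 = 0, which agrees with 1 − 1 + 0 = 0.

H_0 = Z,  H_1 = Z,  H_2 = 0.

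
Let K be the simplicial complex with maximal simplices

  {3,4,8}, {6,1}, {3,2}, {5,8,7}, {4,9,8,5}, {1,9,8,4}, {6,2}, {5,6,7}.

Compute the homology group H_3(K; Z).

We work with the vertex ordering 1 < 2 < 3 < 4 < 5 < 6 < 7 < 8 < 9. The simplices of K, each written with vertices in increasing order, are:

  0-simplices (9): [1], [2], [3], [4], [5], [6], [7], [8], [9]
  1-simplices (18): [1,4], [1,6], [1,8], [1,9], [2,3], [2,6], [3,4], [3,8], [4,5], [4,8], [4,9], [5,6], [5,7], [5,8], [5,9], [6,7], [7,8], [8,9]
  2-simplices (10): [1,4,8], [1,4,9], [1,8,9], [3,4,8], [4,5,8], [4,5,9], [4,8,9], [5,6,7], [5,7,8], [5,8,9]
  3-simplices (2): [1,4,8,9], [4,5,8,9]

Hence C_0 ≅ Z^9, C_1 ≅ Z^18, C_2 ≅ Z^10, C_3 ≅ Z^2.

The boundary map ∂_1: C_1 → C_0 sends each edge [p,q] (with p < q) to q − p. For instance
  ∂[4,8] = [8] − [4].
The 9×18 boundary matrix has rank 8 and Smith normal form diag(1,1,1,1,1,1,1,1).

The boundary map ∂_2: C_2 → C_1 maps a triangle to the signed sum of its edges. For instance
  ∂[4,5,9] = [5,9] − [4,9] + [4,5],
  ∂[5,7,8] = [7,8] − [5,8] + [5,7].
The 18×10 boundary matrix has rank 8 and Smith normal form diag(1,1,1,1,1,1,1,1).

Boundary ∂_3: C_3 → C_2 sends each 3-simplex σ to the alternating sum Σ_i (−1)^i (σ with its i-th vertex removed). For instance
  ∂[1,4,8,9] = [4,8,9] − [1,8,9] + [1,4,9] − [1,4,8],
  ∂[4,5,8,9] = [5,8,9] − [4,8,9] + [4,5,9] − [4,5,8].
This gives a 10×2 integer matrix of rank 2; reducing to Smith normal form yields diagonal entries (1,1).

Computing H_k = (kernel of ∂_k) / (image of ∂_{k+1}):

  H_3: rank ker ∂_3 − rank ∂_4 = (2 − 2) − 0 = 0, and there is no ∂_4, so H_3 ≅ 0.

H_3 ≅ 0.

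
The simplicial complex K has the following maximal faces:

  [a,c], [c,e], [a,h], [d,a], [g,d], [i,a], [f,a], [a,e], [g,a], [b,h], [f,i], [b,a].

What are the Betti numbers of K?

We work with the vertex ordering a < b < c < d < e < f < g < h < i. The simplices of K, each written with vertices in increasing order, are:

  0-simplices (9): a, b, c, d, e, f, g, h, i
  1-simplices (12): ab, ac, ad, ae, af, ag, ah, ai, bh, ce, dg, fi

giving chain groups C_0 ≅ Z^9, C_1 ≅ Z^12.

Boundary ∂_1: C_1 → C_0 sends each edge [p,q] (with p < q) to q − p.
This gives a 9×12 integer matrix of rank 8; reducing to Smith normal form yields diagonal entries (1,1,1,1,1,1,1,1).

Computing H_k = (kernel of ∂_k) / (image of ∂_{k+1}):

  H_0: rank C_0 − rank ∂_1 = 9 − 8 = 1, and the invariant factors of ∂_1 are all 1, so H_0 = Z.
  H_1: rank ker ∂_1 − rank ∂_2 = (12 − 8) − 0 = 4, and there is no ∂_2, so H_1 = Z^4.

(K is a triangulation of a wedge of 4 circles.)

Hence the Betti numbers are b_0 = 1, b_1 = 4.

b_0 = 1, b_1 = 4.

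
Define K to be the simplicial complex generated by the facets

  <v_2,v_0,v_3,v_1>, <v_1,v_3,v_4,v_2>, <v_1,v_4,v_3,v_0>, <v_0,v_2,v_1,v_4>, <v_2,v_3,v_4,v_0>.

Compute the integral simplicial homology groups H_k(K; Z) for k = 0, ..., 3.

Order the vertices as v_0 < v_1 < v_2 < v_3 < v_4. Listing each simplex with vertices in this order, K has dimension 3 with simplices:

  0-simplices (5): [v_0], [v_1], [v_2], [v_3], [v_4]
  1-simplices (10): [v_0,v_1], [v_0,v_2], [v_0,v_3], [v_0,v_4], [v_1,v_2], [v_1,v_3], [v_1,v_4], [v_2,v_3], [v_2,v_4], [v_3,v_4]
  2-simplices (10): [v_0,v_1,v_2], [v_0,v_1,v_3], [v_0,v_1,v_4], [v_0,v_2,v_3], [v_0,v_2,v_4], [v_0,v_3,v_4], [v_1,v_2,v_3], [v_1,v_2,v_4], [v_1,v_3,v_4], [v_2,v_3,v_4]
  3-simplices (5): [v_0,v_1,v_2,v_3], [v_0,v_1,v_2,v_4], [v_0,v_1,v_3,v_4], [v_0,v_2,v_3,v_4], [v_1,v_2,v_3,v_4]

Hence C_0 ≅ Z^5, C_1 ≅ Z^10, C_2 ≅ Z^10, C_3 ≅ Z^5.

∂_1: C_1 → C_0 sends each edge [p,q] (with p < q) to q − p. For instance
  ∂[v_2,v_3] = [v_3] − [v_2].
As a 5×10 matrix over Z this has rank 4, with invariant factors (1,1,1,1).

Boundary ∂_2: C_2 → C_1 maps a triangle to the signed sum of its edges. For instance
  ∂[v_1,v_2,v_4] = [v_2,v_4] − [v_1,v_4] + [v_1,v_2],
  ∂[v_1,v_2,v_3] = [v_2,v_3] − [v_1,v_3] + [v_1,v_2].
The 10×10 boundary matrix has rank 6 and Smith normal form diag(1,1,1,1,1,1).

Boundary ∂_3: C_3 → C_2 sends each 3-simplex σ to the alternating sum Σ_i (−1)^i (σ with its i-th vertex removed). For instance
  ∂[v_0,v_1,v_2,v_3] = [v_1,v_2,v_3] − [v_0,v_2,v_3] + [v_0,v_1,v_3] − [v_0,v_1,v_2],
  ∂[v_0,v_2,v_3,v_4] = [v_2,v_3,v_4] − [v_0,v_3,v_4] + [v_0,v_2,v_4] − [v_0,v_2,v_3].
As a 10×5 matrix over Z this has rank 4, with invariant factors (1,1,1,1).

From H_k ≅ ker(∂_k) / im(∂_{k+1}) we obtain:

  H_0: rank C_0 − rank ∂_1 = 5 − 4 = 1, and the invariant factors of ∂_1 are all 1, so H_0 ≅ Z.
  H_1: rank ker ∂_1 − rank ∂_2 = (10 − 4) − 6 = 0, and the invariant factors of ∂_2 are all 1, so H_1 ≅ 0.
  H_2: rank ker ∂_2 − rank ∂_3 = (10 − 6) − 4 = 0, and the invariant factors of ∂_3 are all 1, so H_2 ≅ 0.
  H_3: rank ker ∂_3 − rank ∂_4 = (5 − 4) − 0 = 1, and there is no ∂_4, so H_3 ≅ Z.

H_0 ≅ Z,  H_1 = 0,  H_2 = 0,  H_3 ≅ Z.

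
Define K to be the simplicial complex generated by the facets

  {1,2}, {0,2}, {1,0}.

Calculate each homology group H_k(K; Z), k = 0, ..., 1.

K has 3 vertices, 3 edges.
rank ∂_0 = 0, rank ∂_1 = 2 ⇒ b_0 = 3 − 0 − 2 = 1; all invariant factors of ∂_1 are 1 so no torsion. So H_0 ≅ Z.
rank ∂_1 = 2, rank ∂_2 = 0 ⇒ b_1 = 3 − 2 − 0 = 1. So H_1 ≅ Z.

H_0 ≅ Z,  H_1 ≅ Z.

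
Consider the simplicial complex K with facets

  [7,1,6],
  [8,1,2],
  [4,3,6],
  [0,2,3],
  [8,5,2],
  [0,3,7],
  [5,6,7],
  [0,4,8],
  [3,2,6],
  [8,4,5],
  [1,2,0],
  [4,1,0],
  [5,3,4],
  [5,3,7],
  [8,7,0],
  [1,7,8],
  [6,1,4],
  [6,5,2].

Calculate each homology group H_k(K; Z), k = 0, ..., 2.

H_0 = Z,  H_1 = Z ⊕ Z/2Z,  H_2 = 0.

Fix the vertex order 0 < 1 < 2 < 3 < 4 < 5 < 6 < 7 < 8 and write every simplex with vertices in increasing order. Then dim K = 2 and the simplices of K are:

  0-simplices (9): [0], [1], [2], [3], [4], [5], [6], [7], [8]
  1-simplices (27): (27 of them)
  2-simplices (18): [0,1,2], [0,1,4], [0,2,3], [0,3,7], [0,4,8], [0,7,8], [1,2,8], [1,4,6], [1,6,7], [1,7,8], [2,3,6], [2,5,6], [2,5,8], [3,4,5], [3,4,6], [3,5,7], [4,5,8], [5,6,7]

so the chain groups are C_0 ≅ Z^9, C_1 ≅ Z^27, C_2 ≅ Z^18.

Boundary ∂_1: C_1 → C_0 maps an edge to its endpoints' difference, ∂[p,q] = q − p.
As a 9×27 matrix over Z this has rank 8, with invariant factors (1,1,1,1,1,1,1,1).

Boundary ∂_2: C_2 → C_1 maps a triangle to the signed sum of its edges. For instance
  ∂[0,1,4] = [1,4] − [0,4] + [0,1],
  ∂[0,4,8] = [4,8] − [0,8] + [0,4].
The 27×18 boundary matrix has rank 18 and Smith normal form diag(1,1,1,1,1,1,1,1,1,1,1,1,1,1,1,1,1,2).

Now H_k = ker ∂_k / im ∂_{k+1}, so:

  H_0: rank C_0 − rank ∂_1 = 9 − 8 = 1, and the invariant factors of ∂_1 are all 1, so H_0 ≅ Z.
  H_1: rank ker ∂_1 − rank ∂_2 = (27 − 8) − 18 = 1, and ∂_2 has invariant factor 2 > 1, so H_1 ≅ Z ⊕ Z/2Z.
  H_2: rank ker ∂_2 − rank ∂_3 = (18 − 18) − 0 = 0, and there is no ∂_3, so H_2 ≅ 0.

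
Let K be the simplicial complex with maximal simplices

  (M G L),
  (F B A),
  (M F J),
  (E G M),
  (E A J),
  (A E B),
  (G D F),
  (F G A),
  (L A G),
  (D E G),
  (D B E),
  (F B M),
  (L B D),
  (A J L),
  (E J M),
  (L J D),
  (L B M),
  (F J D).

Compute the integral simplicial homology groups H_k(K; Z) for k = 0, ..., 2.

H_0 ≅ Z,  H_1 ≅ Z^2,  H_2 ≅ Z.

Fix the vertex order A < B < D < E < F < G < J < L < M and write every simplex with vertices in increasing order. Then dim K = 2 and the simplices of K are:

  0-simplices (9): A, B, D, E, F, G, J, L, M
  1-simplices (27): AB, AE, AF, AG, AJ, AL, BD, BE, BF, BL, BM, DE, DF, DG, DJ, DL, EG, EJ, EM, FG, FJ, FM, GL, GM, JL, JM, LM
  2-simplices (18): ABE, ABF, AEJ, AFG, AGL, AJL, BDE, BDL, BFM, BLM, DEG, DFG, DFJ, DJL, EGM, EJM, FJM, GLM

Hence C_0 ≅ Z^9, C_1 ≅ Z^27, C_2 ≅ Z^18.

The boundary map ∂_1: C_1 → C_0 is given by ∂[p,q] = [q] − [p]. For instance
  ∂GM = M − G.
As a 9×27 matrix over Z this has rank 8, with invariant factors (1,1,1,1,1,1,1,1).

∂_2: C_2 → C_1 acts by ∂[p,q,r] = [q,r] − [p,r] + [p,q]. For instance
  ∂DJL = JL − DL + DJ,
  ∂AFG = FG − AG + AF.
The 27×18 boundary matrix has rank 17 and Smith normal form diag(1,1,1,1,1,1,1,1,1,1,1,1,1,1,1,1,1).

Reading off H_k = ker ∂_k / im ∂_{k+1}:

  H_0: rank C_0 − rank ∂_1 = 9 − 8 = 1, and the invariant factors of ∂_1 are all 1, so H_0 ≅ Z.
  H_1: rank ker ∂_1 − rank ∂_2 = (27 − 8) − 17 = 2, and the invariant factors of ∂_2 are all 1, so H_1 ≅ Z^2.
  H_2: rank ker ∂_2 − rank ∂_3 = (18 − 17) − 0 = 1, and there is no ∂_3, so H_2 ≅ Z.

As a check, the Euler characteristic is 9 − 27 + 18 = 0, which agrees with 1 − 2 + 1 = 0.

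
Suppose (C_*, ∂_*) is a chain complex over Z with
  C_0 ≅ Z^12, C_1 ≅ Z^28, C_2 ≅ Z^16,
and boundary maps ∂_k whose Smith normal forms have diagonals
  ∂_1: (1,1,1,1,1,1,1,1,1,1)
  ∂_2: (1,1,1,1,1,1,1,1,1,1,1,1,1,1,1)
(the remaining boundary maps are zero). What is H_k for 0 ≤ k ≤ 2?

H_0: b_0 = 12 − 0 − 10 = 2; torsion from ∂_1 factors > 1: none. So H_0 ≅ Z^2.
H_1: b_1 = 28 − 10 − 15 = 3; torsion from ∂_2 factors > 1: none. So H_1 ≅ Z^3.
H_2: b_2 = 16 − 15 − 0 = 1; torsion from ∂_3 factors > 1: none. So H_2 ≅ Z.

H_0 ≅ Z^2,  H_1 ≅ Z^3,  H_2 ≅ Z.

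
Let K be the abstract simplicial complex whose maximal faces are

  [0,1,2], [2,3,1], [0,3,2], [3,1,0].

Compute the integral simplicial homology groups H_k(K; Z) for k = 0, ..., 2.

K has 4 vertices, 6 edges, 4 triangles.
rank ∂_0 = 0, rank ∂_1 = 3 ⇒ b_0 = 4 − 0 − 3 = 1; all invariant factors of ∂_1 are 1 so no torsion. So H_0 = Z.
rank ∂_1 = 3, rank ∂_2 = 3 ⇒ b_1 = 6 − 3 − 3 = 0; all invariant factors of ∂_2 are 1 so no torsion. So H_1 = 0.
rank ∂_2 = 3, rank ∂_3 = 0 ⇒ b_2 = 4 − 3 − 0 = 1. So H_2 = Z.

H_0 = Z,  H_1 = 0,  H_2 = Z.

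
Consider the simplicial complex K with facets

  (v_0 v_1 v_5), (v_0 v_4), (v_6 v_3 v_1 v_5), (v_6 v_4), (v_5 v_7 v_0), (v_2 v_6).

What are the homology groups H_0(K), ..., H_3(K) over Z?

Order the vertices as v_0 < v_1 < v_2 < v_3 < v_4 < v_5 < v_6 < v_7. Listing each simplex with vertices in this order, K has dimension 3 with simplices:

  0-simplices (8): [v_0], [v_1], [v_2], [v_3], [v_4], [v_5], [v_6], [v_7]
  1-simplices (13): [v_0,v_1], [v_0,v_4], [v_0,v_5], [v_0,v_7], [v_1,v_3], [v_1,v_5], [v_1,v_6], [v_2,v_6], [v_3,v_5], [v_3,v_6], [v_4,v_6], [v_5,v_6], [v_5,v_7]
  2-simplices (6): [v_0,v_1,v_5], [v_0,v_5,v_7], [v_1,v_3,v_5], [v_1,v_3,v_6], [v_1,v_5,v_6], [v_3,v_5,v_6]
  3-simplices (1): [v_1,v_3,v_5,v_6]

giving chain groups C_0 ≅ Z^8, C_1 ≅ Z^13, C_2 ≅ Z^6, C_3 ≅ Z^1.

Boundary ∂_1: C_1 → C_0 sends each edge [p,q] (with p < q) to q − p. For instance
  ∂[v_5,v_7] = [v_7] − [v_5].
This gives a 8×13 integer matrix of rank 7; reducing to Smith normal form yields diagonal entries (1,1,1,1,1,1,1).

Boundary ∂_2: C_2 → C_1 maps a triangle to the signed sum of its edges. For instance
  ∂[v_1,v_3,v_6] = [v_3,v_6] − [v_1,v_6] + [v_1,v_3],
  ∂[v_1,v_3,v_5] = [v_3,v_5] − [v_1,v_5] + [v_1,v_3].
The 13×6 boundary matrix has rank 5 and Smith normal form diag(1,1,1,1,1).

∂_3: C_3 → C_2 sends each 3-simplex σ to the alternating sum Σ_i (−1)^i (σ with its i-th vertex removed). For instance
  ∂[v_1,v_3,v_5,v_6] = [v_3,v_5,v_6] − [v_1,v_5,v_6] + [v_1,v_3,v_6] − [v_1,v_3,v_5].
As a 6×1 matrix over Z this has rank 1, with invariant factors (1).

Now H_k = ker ∂_k / im ∂_{k+1}, so:

  H_0: rank C_0 − rank ∂_1 = 8 − 7 = 1, and the invariant factors of ∂_1 are all 1, so H_0 ≅ Z.
  H_1: rank ker ∂_1 − rank ∂_2 = (13 − 7) − 5 = 1, and the invariant factors of ∂_2 are all 1, so H_1 ≅ Z.
  H_2: rank ker ∂_2 − rank ∂_3 = (6 − 5) − 1 = 0, and the invariant factors of ∂_3 are all 1, so H_2 ≅ 0.
  H_3: rank ker ∂_3 − rank ∂_4 = (1 − 1) − 0 = 0, and there is no ∂_4, so H_3 ≅ 0.

H_0 = Z,  H_1 = Z,  H_2 = 0,  H_3 = 0.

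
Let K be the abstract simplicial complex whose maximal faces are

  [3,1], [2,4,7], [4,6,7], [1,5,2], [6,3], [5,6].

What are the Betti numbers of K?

We work with the vertex ordering 1 < 2 < 3 < 4 < 5 < 6 < 7. The simplices of K, each written with vertices in increasing order, are:

  0-simplices (7): [1], [2], [3], [4], [5], [6], [7]
  1-simplices (11): [1,2], [1,3], [1,5], [2,4], [2,5], [2,7], [3,6], [4,6], [4,7], [5,6], [6,7]
  2-simplices (3): [1,2,5], [2,4,7], [4,6,7]

Hence C_0 ≅ Z^7, C_1 ≅ Z^11, C_2 ≅ Z^3.

The boundary map ∂_1: C_1 → C_0 is given by ∂[p,q] = [q] − [p]. For instance
  ∂[4,6] = [6] − [4].
As a 7×11 matrix over Z this has rank 6, with invariant factors (1,1,1,1,1,1).

Boundary ∂_2: C_2 → C_1 maps a triangle to the signed sum of its edges. For instance
  ∂[2,4,7] = [4,7] − [2,7] + [2,4],
  ∂[4,6,7] = [6,7] − [4,7] + [4,6].
As a 11×3 matrix over Z this has rank 3, with invariant factors (1,1,1).

Computing H_k = (kernel of ∂_k) / (image of ∂_{k+1}):

  H_0: rank C_0 − rank ∂_1 = 7 − 6 = 1, and the invariant factors of ∂_1 are all 1, so H_0 ≅ Z.
  H_1: rank ker ∂_1 − rank ∂_2 = (11 − 6) − 3 = 2, and the invariant factors of ∂_2 are all 1, so H_1 ≅ Z^2.
  H_2: rank ker ∂_2 − rank ∂_3 = (3 − 3) − 0 = 0, and there is no ∂_3, so H_2 ≅ 0.

Hence the Betti numbers are b_0 = 1, b_1 = 2, b_2 = 0.

b_0 = 1, b_1 = 2, b_2 = 0.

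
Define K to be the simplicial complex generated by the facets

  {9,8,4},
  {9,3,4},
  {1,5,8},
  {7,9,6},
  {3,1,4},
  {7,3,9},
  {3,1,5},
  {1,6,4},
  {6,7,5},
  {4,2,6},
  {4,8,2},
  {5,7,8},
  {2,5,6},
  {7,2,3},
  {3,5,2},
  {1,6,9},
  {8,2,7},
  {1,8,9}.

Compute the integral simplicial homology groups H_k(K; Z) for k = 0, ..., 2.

We work with the vertex ordering 1 < 2 < 3 < 4 < 5 < 6 < 7 < 8 < 9. The simplices of K, each written with vertices in increasing order, are:

  0-simplices (9): [1], [2], [3], [4], [5], [6], [7], [8], [9]
  1-simplices (27): (27 of them)
  2-simplices (18): [1,3,4], [1,3,5], [1,4,6], [1,5,8], [1,6,9], [1,8,9], [2,3,5], [2,3,7], [2,4,6], [2,4,8], [2,5,6], [2,7,8], [3,4,9], [3,7,9], [4,8,9], [5,6,7], [5,7,8], [6,7,9]

giving chain groups C_0 ≅ Z^9, C_1 ≅ Z^27, C_2 ≅ Z^18.

The boundary map ∂_1: C_1 → C_0 sends each edge [p,q] (with p < q) to q − p. For instance
  ∂[3,4] = [4] − [3].
The 9×27 boundary matrix has rank 8 and Smith normal form diag(1,1,1,1,1,1,1,1).

Boundary ∂_2: C_2 → C_1 sends each 2-simplex [p,q,r] to [q,r] − [p,r] + [p,q]. For instance
  ∂[2,3,7] = [3,7] − [2,7] + [2,3],
  ∂[4,8,9] = [8,9] − [4,9] + [4,8].
As a 27×18 matrix over Z this has rank 18, with invariant factors (1,1,1,1,1,1,1,1,1,1,1,1,1,1,1,1,1,2).

Reading off H_k = ker ∂_k / im ∂_{k+1}:

  H_0: rank C_0 − rank ∂_1 = 9 − 8 = 1, and the invariant factors of ∂_1 are all 1, so H_0 ≅ Z.
  H_1: rank ker ∂_1 − rank ∂_2 = (27 − 8) − 18 = 1, and ∂_2 has invariant factor 2 > 1, so H_1 ≅ Z ⊕ Z/2.
  H_2: rank ker ∂_2 − rank ∂_3 = (18 − 18) − 0 = 0, and there is no ∂_3, so H_2 ≅ 0.

(K is a triangulation of the Klein bottle.)

H_0 = Z,  H_1 = Z ⊕ Z/2,  H_2 = 0.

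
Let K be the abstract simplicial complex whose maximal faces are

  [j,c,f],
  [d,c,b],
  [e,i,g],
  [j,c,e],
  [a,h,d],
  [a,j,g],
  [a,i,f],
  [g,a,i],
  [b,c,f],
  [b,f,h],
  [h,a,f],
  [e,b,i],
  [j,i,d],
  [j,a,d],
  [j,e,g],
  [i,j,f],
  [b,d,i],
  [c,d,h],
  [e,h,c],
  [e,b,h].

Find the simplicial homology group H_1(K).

K has 10 vertices, 30 edges, 20 triangles.
rank ∂_1 = 9, rank ∂_2 = 20 ⇒ b_1 = 30 − 9 − 20 = 1; ∂_2 has invariant factor(s) [2] giving torsion. So H_1 = Z ⊕ Z/2.

H_1 = Z ⊕ Z/2.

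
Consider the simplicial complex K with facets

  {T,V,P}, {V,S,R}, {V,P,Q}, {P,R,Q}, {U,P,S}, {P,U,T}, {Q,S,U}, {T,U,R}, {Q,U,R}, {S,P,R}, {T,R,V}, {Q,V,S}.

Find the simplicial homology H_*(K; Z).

We work with the vertex ordering P < Q < R < S < T < U < V. The simplices of K, each written with vertices in increasing order, are:

  0-simplices (7): P, Q, R, S, T, U, V
  1-simplices (18): PQ, PR, PS, PT, PU, PV, QR, QS, QU, QV, RS, RT, RU, RV, SU, SV, TU, TV
  2-simplices (12): PQR, PQV, PRS, PSU, PTU, PTV, QRU, QSU, QSV, RSV, RTU, RTV

so the chain groups are C_0 ≅ Z^7, C_1 ≅ Z^18, C_2 ≅ Z^12.

∂_1: C_1 → C_0 sends each edge [p,q] (with p < q) to q − p. For instance
  ∂QS = S − Q.
As a 7×18 matrix over Z this has rank 6, with invariant factors (1,1,1,1,1,1).

∂_2: C_2 → C_1 maps a triangle to the signed sum of its edges. For instance
  ∂PRS = RS − PS + PR,
  ∂PQV = QV − PV + PQ.
This gives a 18×12 integer matrix of rank 12; reducing to Smith normal form yields diagonal entries (1,1,1,1,1,1,1,1,1,1,1,2).

Now H_k = ker ∂_k / im ∂_{k+1}, so:

  H_0: rank C_0 − rank ∂_1 = 7 − 6 = 1, and the invariant factors of ∂_1 are all 1, so H_0 ≅ Z.
  H_1: rank ker ∂_1 − rank ∂_2 = (18 − 6) − 12 = 0, and ∂_2 has invariant factor 2 > 1, so H_1 ≅ Z/2.
  H_2: rank ker ∂_2 − rank ∂_3 = (12 − 12) − 0 = 0, and there is no ∂_3, so H_2 ≅ 0.

(K is a triangulation of the real projective plane RP^2.)

H_0 ≅ Z,  H_1 ≅ Z/2,  H_2 = 0.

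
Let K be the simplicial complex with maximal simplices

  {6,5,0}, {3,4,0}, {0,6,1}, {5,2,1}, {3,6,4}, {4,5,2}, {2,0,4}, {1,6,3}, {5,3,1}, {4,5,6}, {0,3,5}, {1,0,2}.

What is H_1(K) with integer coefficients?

H_1 = Z/2Z.

Fix the vertex order 0 < 1 < 2 < 3 < 4 < 5 < 6 and write every simplex with vertices in increasing order. Then dim K = 2 and the simplices of K are:

  0-simplices (7): [0], [1], [2], [3], [4], [5], [6]
  1-simplices (18): [0,1], [0,2], [0,3], [0,4], [0,5], [0,6], [1,2], [1,3], [1,5], [1,6], [2,4], [2,5], [3,4], [3,5], [3,6], [4,5], [4,6], [5,6]
  2-simplices (12): [0,1,2], [0,1,6], [0,2,4], [0,3,4], [0,3,5], [0,5,6], [1,2,5], [1,3,5], [1,3,6], [2,4,5], [3,4,6], [4,5,6]

giving chain groups C_0 ≅ Z^7, C_1 ≅ Z^18, C_2 ≅ Z^12.

The boundary map ∂_1: C_1 → C_0 is given by ∂[p,q] = [q] − [p].
As a 7×18 matrix over Z this has rank 6, with invariant factors (1,1,1,1,1,1).

∂_2: C_2 → C_1 maps a triangle to the signed sum of its edges. For instance
  ∂[4,5,6] = [5,6] − [4,6] + [4,5],
  ∂[0,5,6] = [5,6] − [0,6] + [0,5].
As a 18×12 matrix over Z this has rank 12, with invariant factors (1,1,1,1,1,1,1,1,1,1,1,2).

Reading off H_k = ker ∂_k / im ∂_{k+1}:

  H_1: rank ker ∂_1 − rank ∂_2 = (18 − 6) − 12 = 0, and ∂_2 has invariant factor 2 > 1, so H_1 ≅ Z/2Z.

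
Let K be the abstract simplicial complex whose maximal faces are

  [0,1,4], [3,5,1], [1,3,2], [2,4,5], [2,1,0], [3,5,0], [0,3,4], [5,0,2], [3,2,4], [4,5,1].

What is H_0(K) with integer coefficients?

H_0 = Z.

We work with the vertex ordering 0 < 1 < 2 < 3 < 4 < 5. The simplices of K, each written with vertices in increasing order, are:

  0-simplices (6): [0], [1], [2], [3], [4], [5]
  1-simplices (15): [0,1], [0,2], [0,3], [0,4], [0,5], [1,2], [1,3], [1,4], [1,5], [2,3], [2,4], [2,5], [3,4], [3,5], [4,5]
  2-simplices (10): [0,1,2], [0,1,4], [0,2,5], [0,3,4], [0,3,5], [1,2,3], [1,3,5], [1,4,5], [2,3,4], [2,4,5]

Hence C_0 ≅ Z^6, C_1 ≅ Z^15, C_2 ≅ Z^10.

The boundary map ∂_1: C_1 → C_0 maps an edge to its endpoints' difference, ∂[p,q] = q − p.
The 6×15 boundary matrix has rank 5 and Smith normal form diag(1,1,1,1,1).

The boundary map ∂_2: C_2 → C_1 acts by ∂[p,q,r] = [q,r] − [p,r] + [p,q]. For instance
  ∂[0,2,5] = [2,5] − [0,5] + [0,2],
  ∂[0,1,4] = [1,4] − [0,4] + [0,1].
The resulting 15×10 matrix has rank 10, and its Smith normal form has invariant factors (1,1,1,1,1,1,1,1,1,2).

Reading off H_k = ker ∂_k / im ∂_{k+1}:

  H_0: rank C_0 − rank ∂_1 = 6 − 5 = 1, and the invariant factors of ∂_1 are all 1, so H_0 ≅ Z.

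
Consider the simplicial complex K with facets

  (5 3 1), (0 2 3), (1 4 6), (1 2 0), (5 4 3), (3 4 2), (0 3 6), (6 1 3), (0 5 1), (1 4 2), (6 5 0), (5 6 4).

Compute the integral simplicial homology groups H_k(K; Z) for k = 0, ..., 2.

Take the total order 0 < 1 < 2 < 3 < 4 < 5 < 6 on the vertex set. Then K (dimension 2) consists of the simplices:

  0-simplices (7): [0], [1], [2], [3], [4], [5], [6]
  1-simplices (18): [0,1], [0,2], [0,3], [0,5], [0,6], [1,2], [1,3], [1,4], [1,5], [1,6], [2,3], [2,4], [3,4], [3,5], [3,6], [4,5], [4,6], [5,6]
  2-simplices (12): [0,1,2], [0,1,5], [0,2,3], [0,3,6], [0,5,6], [1,2,4], [1,3,5], [1,3,6], [1,4,6], [2,3,4], [3,4,5], [4,5,6]

Hence C_0 ≅ Z^7, C_1 ≅ Z^18, C_2 ≅ Z^12.

∂_1: C_1 → C_0 sends each edge [p,q] (with p < q) to q − p.
The 7×18 boundary matrix has rank 6 and Smith normal form diag(1,1,1,1,1,1).

The boundary map ∂_2: C_2 → C_1 maps a triangle to the signed sum of its edges. For instance
  ∂[2,3,4] = [3,4] − [2,4] + [2,3],
  ∂[0,1,2] = [1,2] − [0,2] + [0,1].
The resulting 18×12 matrix has rank 12, and its Smith normal form has invariant factors (1,1,1,1,1,1,1,1,1,1,1,2).

From H_k ≅ ker(∂_k) / im(∂_{k+1}) we obtain:

  H_0: rank C_0 − rank ∂_1 = 7 − 6 = 1, and the invariant factors of ∂_1 are all 1, so H_0 = Z.
  H_1: rank ker ∂_1 − rank ∂_2 = (18 − 6) − 12 = 0, and ∂_2 has invariant factor 2 > 1, so H_1 = Z_2.
  H_2: rank ker ∂_2 − rank ∂_3 = (12 − 12) − 0 = 0, and there is no ∂_3, so H_2 = 0.

H_0 = Z,  H_1 = Z_2,  H_2 = 0.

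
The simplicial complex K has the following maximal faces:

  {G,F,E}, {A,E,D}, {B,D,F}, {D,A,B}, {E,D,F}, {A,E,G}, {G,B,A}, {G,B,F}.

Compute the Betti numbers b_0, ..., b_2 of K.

Fix the vertex order A < B < D < E < F < G and write every simplex with vertices in increasing order. Then dim K = 2 and the simplices of K are:

  0-simplices (6): A, B, D, E, F, G
  1-simplices (12): AB, AD, AE, AG, BD, BF, BG, DE, DF, EF, EG, FG
  2-simplices (8): ABD, ABG, ADE, AEG, BDF, BFG, DEF, EFG

giving chain groups C_0 ≅ Z^6, C_1 ≅ Z^12, C_2 ≅ Z^8.

∂_1: C_1 → C_0 sends each edge [p,q] (with p < q) to q − p. For instance
  ∂AD = D − A.
As a 6×12 matrix over Z this has rank 5, with invariant factors (1,1,1,1,1).

Boundary ∂_2: C_2 → C_1 maps a triangle to the signed sum of its edges. For instance
  ∂BDF = DF − BF + BD,
  ∂ABG = BG − AG + AB.
This gives a 12×8 integer matrix of rank 7; reducing to Smith normal form yields diagonal entries (1,1,1,1,1,1,1).

From H_k ≅ ker(∂_k) / im(∂_{k+1}) we obtain:

  H_0: rank C_0 − rank ∂_1 = 6 − 5 = 1, and the invariant factors of ∂_1 are all 1, so H_0 ≅ Z.
  H_1: rank ker ∂_1 − rank ∂_2 = (12 − 5) − 7 = 0, and the invariant factors of ∂_2 are all 1, so H_1 ≅ 0.
  H_2: rank ker ∂_2 − rank ∂_3 = (8 − 7) − 0 = 1, and there is no ∂_3, so H_2 ≅ Z.

As a check, the Euler characteristic is 6 − 12 + 8 = 2, which agrees with 1 − 0 + 1 = 2.

Hence the Betti numbers are b_0 = 1, b_1 = 0, b_2 = 1.

b_0 = 1, b_1 = 0, b_2 = 1.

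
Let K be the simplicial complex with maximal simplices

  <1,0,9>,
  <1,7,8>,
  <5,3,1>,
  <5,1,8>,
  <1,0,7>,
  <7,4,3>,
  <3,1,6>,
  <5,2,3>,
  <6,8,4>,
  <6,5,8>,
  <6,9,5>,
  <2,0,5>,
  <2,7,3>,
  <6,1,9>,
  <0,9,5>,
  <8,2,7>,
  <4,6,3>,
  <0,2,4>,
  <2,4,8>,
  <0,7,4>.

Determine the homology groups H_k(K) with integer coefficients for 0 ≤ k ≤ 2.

We work with the vertex ordering 0 < 1 < 2 < 3 < 4 < 5 < 6 < 7 < 8 < 9. The simplices of K, each written with vertices in increasing order, are:

  0-simplices (10): [0], [1], [2], [3], [4], [5], [6], [7], [8], [9]
  1-simplices (30): (30 of them)
  2-simplices (20): (20 of them)

Hence C_0 ≅ Z^10, C_1 ≅ Z^30, C_2 ≅ Z^20.

The boundary map ∂_1: C_1 → C_0 maps an edge to its endpoints' difference, ∂[p,q] = q − p. For instance
  ∂[1,9] = [9] − [1].
As a 10×30 matrix over Z this has rank 9, with invariant factors (1,1,1,1,1,1,1,1,1).

∂_2: C_2 → C_1 maps a triangle to the signed sum of its edges. For instance
  ∂[5,6,9] = [6,9] − [5,9] + [5,6],
  ∂[0,1,9] = [1,9] − [0,9] + [0,1].
As a 30×20 matrix over Z this has rank 20, with invariant factors (1,1,1,1,1,1,1,1,1,1,1,1,1,1,1,1,1,1,1,2).

From H_k ≅ ker(∂_k) / im(∂_{k+1}) we obtain:

  H_0: rank C_0 − rank ∂_1 = 10 − 9 = 1, and the invariant factors of ∂_1 are all 1, so H_0 = Z.
  H_1: rank ker ∂_1 − rank ∂_2 = (30 − 9) − 20 = 1, and ∂_2 has invariant factor 2 > 1, so H_1 = Z ⊕ Z/2Z.
  H_2: rank ker ∂_2 − rank ∂_3 = (20 − 20) − 0 = 0, and there is no ∂_3, so H_2 = 0.

As a check, the Euler characteristic is 10 − 30 + 20 = 0, which agrees with 1 − 1 + 0 = 0.

H_0 ≅ Z,  H_1 ≅ Z ⊕ Z/2Z,  H_2 = 0.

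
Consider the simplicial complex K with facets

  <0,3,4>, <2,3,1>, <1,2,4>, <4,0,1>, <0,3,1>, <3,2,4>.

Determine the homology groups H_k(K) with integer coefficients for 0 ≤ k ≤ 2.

H_0 = Z,  H_1 = 0,  H_2 = Z.

We work with the vertex ordering 0 < 1 < 2 < 3 < 4. The simplices of K, each written with vertices in increasing order, are:

  0-simplices (5): [0], [1], [2], [3], [4]
  1-simplices (9): [0,1], [0,3], [0,4], [1,2], [1,3], [1,4], [2,3], [2,4], [3,4]
  2-simplices (6): [0,1,3], [0,1,4], [0,3,4], [1,2,3], [1,2,4], [2,3,4]

giving chain groups C_0 ≅ Z^5, C_1 ≅ Z^9, C_2 ≅ Z^6.

∂_1: C_1 → C_0 sends each edge [p,q] (with p < q) to q − p.
This gives a 5×9 integer matrix of rank 4; reducing to Smith normal form yields diagonal entries (1,1,1,1).

The boundary map ∂_2: C_2 → C_1 maps a triangle to the signed sum of its edges. For instance
  ∂[1,2,3] = [2,3] − [1,3] + [1,2],
  ∂[2,3,4] = [3,4] − [2,4] + [2,3].
The resulting 9×6 matrix has rank 5, and its Smith normal form has invariant factors (1,1,1,1,1).

Reading off H_k = ker ∂_k / im ∂_{k+1}:

  H_0: rank C_0 − rank ∂_1 = 5 − 4 = 1, and the invariant factors of ∂_1 are all 1, so H_0 ≅ Z.
  H_1: rank ker ∂_1 − rank ∂_2 = (9 − 4) − 5 = 0, and the invariant factors of ∂_2 are all 1, so H_1 ≅ 0.
  H_2: rank ker ∂_2 − rank ∂_3 = (6 − 5) − 0 = 1, and there is no ∂_3, so H_2 ≅ Z.

(K is a triangulation of the 2-sphere S^2.)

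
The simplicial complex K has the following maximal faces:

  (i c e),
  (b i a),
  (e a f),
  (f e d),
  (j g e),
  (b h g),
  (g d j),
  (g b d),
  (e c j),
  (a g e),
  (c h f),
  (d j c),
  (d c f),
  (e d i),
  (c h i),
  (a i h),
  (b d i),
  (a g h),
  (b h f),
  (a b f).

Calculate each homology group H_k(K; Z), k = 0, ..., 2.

H_0 ≅ Z,  H_1 ≅ Z ⊕ Z/2,  H_2 = 0.

We work with the vertex ordering a < b < c < d < e < f < g < h < i < j. The simplices of K, each written with vertices in increasing order, are:

  0-simplices (10): a, b, c, d, e, f, g, h, i, j
  1-simplices (30): ab, ae, af, ag, ah, ai, bd, bf, bg, bh, bi, cd, ce, cf, ch, ci, cj, de, df, dg, di, dj, ef, eg, ei, ej, fh, gh, gj, hi
  2-simplices (20): abf, abi, aef, aeg, agh, ahi, bdg, bdi, bfh, bgh, cdf, cdj, cei, cej, cfh, chi, def, dei, dgj, egj

so the chain groups are C_0 ≅ Z^10, C_1 ≅ Z^30, C_2 ≅ Z^20.

∂_1: C_1 → C_0 maps an edge to its endpoints' difference, ∂[p,q] = q − p.
This gives a 10×30 integer matrix of rank 9; reducing to Smith normal form yields diagonal entries (1,1,1,1,1,1,1,1,1).

Boundary ∂_2: C_2 → C_1 maps a triangle to the signed sum of its edges. For instance
  ∂cdf = df − cf + cd,
  ∂bgh = gh − bh + bg.
This gives a 30×20 integer matrix of rank 20; reducing to Smith normal form yields diagonal entries (1,1,1,1,1,1,1,1,1,1,1,1,1,1,1,1,1,1,1,2).

Now H_k = ker ∂_k / im ∂_{k+1}, so:

  H_0: rank C_0 − rank ∂_1 = 10 − 9 = 1, and the invariant factors of ∂_1 are all 1, so H_0 ≅ Z.
  H_1: rank ker ∂_1 − rank ∂_2 = (30 − 9) − 20 = 1, and ∂_2 has invariant factor 2 > 1, so H_1 ≅ Z ⊕ Z/2.
  H_2: rank ker ∂_2 − rank ∂_3 = (20 − 20) − 0 = 0, and there is no ∂_3, so H_2 ≅ 0.

As a check, the Euler characteristic is 10 − 30 + 20 = 0, which agrees with 1 − 1 + 0 = 0.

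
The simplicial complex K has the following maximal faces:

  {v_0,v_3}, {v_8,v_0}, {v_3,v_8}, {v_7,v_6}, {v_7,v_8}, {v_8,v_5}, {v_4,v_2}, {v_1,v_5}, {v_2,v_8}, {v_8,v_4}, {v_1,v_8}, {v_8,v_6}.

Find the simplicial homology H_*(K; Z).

H_0 = Z,  H_1 = Z^4.

K has 9 vertices, 12 edges.
rank ∂_0 = 0, rank ∂_1 = 8 ⇒ b_0 = 9 − 0 − 8 = 1; all invariant factors of ∂_1 are 1 so no torsion. So H_0 = Z.
rank ∂_1 = 8, rank ∂_2 = 0 ⇒ b_1 = 12 − 8 − 0 = 4. So H_1 = Z^4.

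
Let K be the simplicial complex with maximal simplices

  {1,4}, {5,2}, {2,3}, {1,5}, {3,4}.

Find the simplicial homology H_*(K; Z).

H_0 = Z,  H_1 = Z.

Take the total order 1 < 2 < 3 < 4 < 5 on the vertex set. Then K (dimension 1) consists of the simplices:

  0-simplices (5): [1], [2], [3], [4], [5]
  1-simplices (5): [1,4], [1,5], [2,3], [2,5], [3,4]

so the chain groups are C_0 ≅ Z^5, C_1 ≅ Z^5.

Boundary ∂_1: C_1 → C_0 sends each edge [p,q] (with p < q) to q − p.
The 5×5 boundary matrix has rank 4 and Smith normal form diag(1,1,1,1).

Reading off H_k = ker ∂_k / im ∂_{k+1}:

  H_0: rank C_0 − rank ∂_1 = 5 − 4 = 1, and the invariant factors of ∂_1 are all 1, so H_0 = Z.
  H_1: rank ker ∂_1 − rank ∂_2 = (5 − 4) − 0 = 1, and there is no ∂_2, so H_1 = Z.

As a check, the Euler characteristic is 5 − 5 = 0, which agrees with 1 − 1 = 0.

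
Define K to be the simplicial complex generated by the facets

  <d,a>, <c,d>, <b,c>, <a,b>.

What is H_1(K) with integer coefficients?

We work with the vertex ordering a < b < c < d. The simplices of K, each written with vertices in increasing order, are:

  0-simplices (4): a, b, c, d
  1-simplices (4): ab, ad, bc, cd

giving chain groups C_0 ≅ Z^4, C_1 ≅ Z^4.

Boundary ∂_1: C_1 → C_0 maps an edge to its endpoints' difference, ∂[p,q] = q − p.
The resulting 4×4 matrix has rank 3, and its Smith normal form has invariant factors (1,1,1).

Computing H_k = (kernel of ∂_k) / (image of ∂_{k+1}):

  H_1: rank ker ∂_1 − rank ∂_2 = (4 − 3) − 0 = 1, and there is no ∂_2, so H_1 = Z.

H_1 ≅ Z.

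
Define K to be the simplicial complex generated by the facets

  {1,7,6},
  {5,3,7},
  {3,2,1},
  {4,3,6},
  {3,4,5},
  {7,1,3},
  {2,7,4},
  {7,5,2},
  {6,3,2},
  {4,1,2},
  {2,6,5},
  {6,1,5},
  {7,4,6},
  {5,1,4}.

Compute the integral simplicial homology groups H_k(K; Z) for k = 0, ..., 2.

H_0 ≅ Z,  H_1 ≅ Z^2,  H_2 ≅ Z.

Order the vertices as 1 < 2 < 3 < 4 < 5 < 6 < 7. Listing each simplex with vertices in this order, K has dimension 2 with simplices:

  0-simplices (7): [1], [2], [3], [4], [5], [6], [7]
  1-simplices (21): [1,2], [1,3], [1,4], [1,5], [1,6], [1,7], [2,3], [2,4], [2,5], [2,6], [2,7], [3,4], [3,5], [3,6], [3,7], [4,5], [4,6], [4,7], [5,6], [5,7], [6,7]
  2-simplices (14): [1,2,3], [1,2,4], [1,3,7], [1,4,5], [1,5,6], [1,6,7], [2,3,6], [2,4,7], [2,5,6], [2,5,7], [3,4,5], [3,4,6], [3,5,7], [4,6,7]

Hence C_0 ≅ Z^7, C_1 ≅ Z^21, C_2 ≅ Z^14.

∂_1: C_1 → C_0 maps an edge to its endpoints' difference, ∂[p,q] = q − p.
This gives a 7×21 integer matrix of rank 6; reducing to Smith normal form yields diagonal entries (1,1,1,1,1,1).

∂_2: C_2 → C_1 maps a triangle to the signed sum of its edges. For instance
  ∂[4,6,7] = [6,7] − [4,7] + [4,6],
  ∂[1,2,3] = [2,3] − [1,3] + [1,2].
As a 21×14 matrix over Z this has rank 13, with invariant factors (1,1,1,1,1,1,1,1,1,1,1,1,1).

Computing H_k = (kernel of ∂_k) / (image of ∂_{k+1}):

  H_0: rank C_0 − rank ∂_1 = 7 − 6 = 1, and the invariant factors of ∂_1 are all 1, so H_0 = Z.
  H_1: rank ker ∂_1 − rank ∂_2 = (21 − 6) − 13 = 2, and the invariant factors of ∂_2 are all 1, so H_1 = Z^2.
  H_2: rank ker ∂_2 − rank ∂_3 = (14 − 13) − 0 = 1, and there is no ∂_3, so H_2 = Z.

(K is a triangulation of the torus T^2.)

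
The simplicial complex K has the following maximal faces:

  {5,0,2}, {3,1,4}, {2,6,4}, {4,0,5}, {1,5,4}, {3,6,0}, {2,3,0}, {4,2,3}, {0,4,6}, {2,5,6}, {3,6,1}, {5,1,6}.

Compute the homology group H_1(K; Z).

H_1 ≅ Z/2.

K has 7 vertices, 18 edges, 12 triangles.
rank ∂_1 = 6, rank ∂_2 = 12 ⇒ b_1 = 18 − 6 − 12 = 0; ∂_2 has invariant factor(s) [2] giving torsion. So H_1 = Z/2.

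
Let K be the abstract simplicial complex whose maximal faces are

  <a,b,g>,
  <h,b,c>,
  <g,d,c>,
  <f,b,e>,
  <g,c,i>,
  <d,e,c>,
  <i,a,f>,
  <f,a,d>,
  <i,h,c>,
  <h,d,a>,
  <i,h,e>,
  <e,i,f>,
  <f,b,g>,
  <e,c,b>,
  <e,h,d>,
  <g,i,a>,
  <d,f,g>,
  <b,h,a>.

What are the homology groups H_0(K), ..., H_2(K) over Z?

H_0 = Z,  H_1 = Z ⊕ Z/2,  H_2 = 0.

Take the total order a < b < c < d < e < f < g < h < i on the vertex set. Then K (dimension 2) consists of the simplices:

  0-simplices (9): a, b, c, d, e, f, g, h, i
  1-simplices (27): ab, ad, af, ag, ah, ai, bc, be, bf, bg, bh, cd, ce, cg, ch, ci, de, df, dg, dh, ef, eh, ei, fg, fi, gi, hi
  2-simplices (18): abg, abh, adf, adh, afi, agi, bce, bch, bef, bfg, cde, cdg, cgi, chi, deh, dfg, efi, ehi

so the chain groups are C_0 ≅ Z^9, C_1 ≅ Z^27, C_2 ≅ Z^18.

The boundary map ∂_1: C_1 → C_0 sends each edge [p,q] (with p < q) to q − p.
As a 9×27 matrix over Z this has rank 8, with invariant factors (1,1,1,1,1,1,1,1).

∂_2: C_2 → C_1 acts by ∂[p,q,r] = [q,r] − [p,r] + [p,q]. For instance
  ∂abh = bh − ah + ab,
  ∂bce = ce − be + bc.
The 27×18 boundary matrix has rank 18 and Smith normal form diag(1,1,1,1,1,1,1,1,1,1,1,1,1,1,1,1,1,2).

Now H_k = ker ∂_k / im ∂_{k+1}, so:

  H_0: rank C_0 − rank ∂_1 = 9 − 8 = 1, and the invariant factors of ∂_1 are all 1, so H_0 ≅ Z.
  H_1: rank ker ∂_1 − rank ∂_2 = (27 − 8) − 18 = 1, and ∂_2 has invariant factor 2 > 1, so H_1 ≅ Z ⊕ Z/2.
  H_2: rank ker ∂_2 − rank ∂_3 = (18 − 18) − 0 = 0, and there is no ∂_3, so H_2 ≅ 0.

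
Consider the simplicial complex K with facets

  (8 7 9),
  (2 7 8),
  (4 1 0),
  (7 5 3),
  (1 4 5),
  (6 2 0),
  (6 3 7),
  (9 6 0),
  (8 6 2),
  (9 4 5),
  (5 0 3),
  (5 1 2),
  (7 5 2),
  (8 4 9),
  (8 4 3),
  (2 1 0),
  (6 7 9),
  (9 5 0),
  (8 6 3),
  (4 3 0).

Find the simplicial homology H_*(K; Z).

H_0 = Z,  H_1 = Z ⊕ Z/2Z,  H_2 = 0.

Fix the vertex order 0 < 1 < 2 < 3 < 4 < 5 < 6 < 7 < 8 < 9 and write every simplex with vertices in increasing order. Then dim K = 2 and the simplices of K are:

  0-simplices (10): [0], [1], [2], [3], [4], [5], [6], [7], [8], [9]
  1-simplices (30): (30 of them)
  2-simplices (20): (20 of them)

so the chain groups are C_0 ≅ Z^10, C_1 ≅ Z^30, C_2 ≅ Z^20.

Boundary ∂_1: C_1 → C_0 maps an edge to its endpoints' difference, ∂[p,q] = q − p. For instance
  ∂[2,6] = [6] − [2].
As a 10×30 matrix over Z this has rank 9, with invariant factors (1,1,1,1,1,1,1,1,1).

Boundary ∂_2: C_2 → C_1 sends each 2-simplex [p,q,r] to [q,r] − [p,r] + [p,q]. For instance
  ∂[0,3,5] = [3,5] − [0,5] + [0,3],
  ∂[4,5,9] = [5,9] − [4,9] + [4,5].
This gives a 30×20 integer matrix of rank 20; reducing to Smith normal form yields diagonal entries (1,1,1,1,1,1,1,1,1,1,1,1,1,1,1,1,1,1,1,2).

Computing H_k = (kernel of ∂_k) / (image of ∂_{k+1}):

  H_0: rank C_0 − rank ∂_1 = 10 − 9 = 1, and the invariant factors of ∂_1 are all 1, so H_0 = Z.
  H_1: rank ker ∂_1 − rank ∂_2 = (30 − 9) − 20 = 1, and ∂_2 has invariant factor 2 > 1, so H_1 = Z ⊕ Z/2Z.
  H_2: rank ker ∂_2 − rank ∂_3 = (20 − 20) − 0 = 0, and there is no ∂_3, so H_2 = 0.

As a check, the Euler characteristic is 10 − 30 + 20 = 0, which agrees with 1 − 1 + 0 = 0.
(K is a triangulation of the Klein bottle.)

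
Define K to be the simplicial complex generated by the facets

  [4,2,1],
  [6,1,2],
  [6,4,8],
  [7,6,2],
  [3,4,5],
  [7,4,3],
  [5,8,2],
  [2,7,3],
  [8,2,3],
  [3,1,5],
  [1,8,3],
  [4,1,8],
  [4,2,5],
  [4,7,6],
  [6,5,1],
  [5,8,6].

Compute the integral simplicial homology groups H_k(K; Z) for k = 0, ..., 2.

H_0 ≅ Z,  H_1 ≅ Z^2,  H_2 ≅ Z.

K has 8 vertices, 24 edges, 16 triangles.
rank ∂_0 = 0, rank ∂_1 = 7 ⇒ b_0 = 8 − 0 − 7 = 1; all invariant factors of ∂_1 are 1 so no torsion. So H_0 ≅ Z.
rank ∂_1 = 7, rank ∂_2 = 15 ⇒ b_1 = 24 − 7 − 15 = 2; all invariant factors of ∂_2 are 1 so no torsion. So H_1 ≅ Z^2.
rank ∂_2 = 15, rank ∂_3 = 0 ⇒ b_2 = 16 − 15 − 0 = 1. So H_2 ≅ Z.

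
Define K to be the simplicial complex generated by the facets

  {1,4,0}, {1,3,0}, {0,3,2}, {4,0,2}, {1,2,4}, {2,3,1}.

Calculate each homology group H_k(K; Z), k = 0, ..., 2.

Take the total order 0 < 1 < 2 < 3 < 4 on the vertex set. Then K (dimension 2) consists of the simplices:

  0-simplices (5): [0], [1], [2], [3], [4]
  1-simplices (9): [0,1], [0,2], [0,3], [0,4], [1,2], [1,3], [1,4], [2,3], [2,4]
  2-simplices (6): [0,1,3], [0,1,4], [0,2,3], [0,2,4], [1,2,3], [1,2,4]

so the chain groups are C_0 ≅ Z^5, C_1 ≅ Z^9, C_2 ≅ Z^6.

∂_1: C_1 → C_0 maps an edge to its endpoints' difference, ∂[p,q] = q − p. For instance
  ∂[2,3] = [3] − [2].
As a 5×9 matrix over Z this has rank 4, with invariant factors (1,1,1,1).

The boundary map ∂_2: C_2 → C_1 maps a triangle to the signed sum of its edges. For instance
  ∂[0,1,4] = [1,4] − [0,4] + [0,1],
  ∂[1,2,4] = [2,4] − [1,4] + [1,2].
As a 9×6 matrix over Z this has rank 5, with invariant factors (1,1,1,1,1).

From H_k ≅ ker(∂_k) / im(∂_{k+1}) we obtain:

  H_0: rank C_0 − rank ∂_1 = 5 − 4 = 1, and the invariant factors of ∂_1 are all 1, so H_0 = Z.
  H_1: rank ker ∂_1 − rank ∂_2 = (9 − 4) − 5 = 0, and the invariant factors of ∂_2 are all 1, so H_1 = 0.
  H_2: rank ker ∂_2 − rank ∂_3 = (6 − 5) − 0 = 1, and there is no ∂_3, so H_2 = Z.

As a check, the Euler characteristic is 5 − 9 + 6 = 2, which agrees with 1 − 0 + 1 = 2.

H_0 ≅ Z,  H_1 = 0,  H_2 ≅ Z.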